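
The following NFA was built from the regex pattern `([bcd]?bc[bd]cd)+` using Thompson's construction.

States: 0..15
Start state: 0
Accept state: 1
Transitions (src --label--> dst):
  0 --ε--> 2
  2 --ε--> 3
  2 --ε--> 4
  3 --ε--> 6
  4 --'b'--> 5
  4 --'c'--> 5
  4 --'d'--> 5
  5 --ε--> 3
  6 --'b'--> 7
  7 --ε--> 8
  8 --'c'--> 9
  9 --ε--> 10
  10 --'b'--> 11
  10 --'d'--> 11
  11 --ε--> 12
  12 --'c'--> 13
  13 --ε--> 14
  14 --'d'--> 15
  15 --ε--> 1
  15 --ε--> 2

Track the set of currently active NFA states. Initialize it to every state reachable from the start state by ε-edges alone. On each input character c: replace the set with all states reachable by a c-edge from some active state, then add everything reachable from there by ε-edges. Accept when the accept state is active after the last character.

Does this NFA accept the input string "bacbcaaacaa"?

Answer: REJECT

Steps:
start: ε-closure({0}) = {0,2,3,4,6}
'b' @ 1: {3,5,6,7,8}
'a' @ 2: {}  — no active states
rest 'cbcaaacaa' ignored (set empty)
end set {} — state 1 not in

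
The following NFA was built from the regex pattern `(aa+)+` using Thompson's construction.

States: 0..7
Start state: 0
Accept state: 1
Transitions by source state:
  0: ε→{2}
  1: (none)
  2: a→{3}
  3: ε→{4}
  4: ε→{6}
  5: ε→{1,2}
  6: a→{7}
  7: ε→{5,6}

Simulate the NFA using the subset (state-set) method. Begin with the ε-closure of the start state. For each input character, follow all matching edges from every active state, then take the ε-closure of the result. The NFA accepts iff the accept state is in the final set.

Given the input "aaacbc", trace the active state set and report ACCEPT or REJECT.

Answer: REJECT

Trace:
S₀ = ε-closure({0}) = {0,2}
'a' @ 1: {3,4,6}
'a' @ 2: {1,2,5,6,7}  ✓accept
'a' @ 3: {1,2,3,4,5,6,7}  ✓accept
'c' @ 4: {}  — no active states
rest 'bc' ignored (set empty)
end set {} — state 1 not in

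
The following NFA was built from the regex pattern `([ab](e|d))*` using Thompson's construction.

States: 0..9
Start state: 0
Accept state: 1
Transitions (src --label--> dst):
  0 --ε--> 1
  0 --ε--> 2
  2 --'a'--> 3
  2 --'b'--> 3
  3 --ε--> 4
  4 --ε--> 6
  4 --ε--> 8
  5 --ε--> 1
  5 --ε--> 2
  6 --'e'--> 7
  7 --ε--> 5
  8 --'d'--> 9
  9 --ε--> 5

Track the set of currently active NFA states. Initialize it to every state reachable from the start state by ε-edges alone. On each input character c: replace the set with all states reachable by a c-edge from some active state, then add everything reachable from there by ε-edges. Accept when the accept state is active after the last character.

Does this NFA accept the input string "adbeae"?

Answer: ACCEPT

Trace:
S₀ = ε-closure({0}) = {0,1,2}
'a' @ 1: {3,4,6,8}
'd' @ 2: {1,2,5,9}  (accept∈set)
'b' @ 3: {3,4,6,8}
'e' @ 4: {1,2,5,7}  (accept∈set)
'a' @ 5: {3,4,6,8}
'e' @ 6: {1,2,5,7}  (accept∈set)
end set {1,2,5,7} — state 1 in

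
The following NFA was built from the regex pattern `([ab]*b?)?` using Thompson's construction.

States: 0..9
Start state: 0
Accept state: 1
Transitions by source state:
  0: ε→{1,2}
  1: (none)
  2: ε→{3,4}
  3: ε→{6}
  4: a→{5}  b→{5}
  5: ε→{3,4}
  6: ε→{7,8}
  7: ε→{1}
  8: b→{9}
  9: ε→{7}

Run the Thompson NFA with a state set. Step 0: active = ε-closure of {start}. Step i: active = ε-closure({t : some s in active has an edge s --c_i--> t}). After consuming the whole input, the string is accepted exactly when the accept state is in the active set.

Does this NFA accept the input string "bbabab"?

initial (ε-close {0}): {0,1,2,3,4,6,7,8}
'b' @ 1: {1,3,4,5,6,7,8,9}  ✓accept
'b' @ 2: {1,3,4,5,6,7,8,9}  ✓accept
'a' @ 3: {1,3,4,5,6,7,8}  ✓accept
'b' @ 4: {1,3,4,5,6,7,8,9}  ✓accept
'a' @ 5: {1,3,4,5,6,7,8}  ✓accept
'b' @ 6: {1,3,4,5,6,7,8,9}  ✓accept
end set {1,3,4,5,6,7,8,9} — state 1 in

Answer: ACCEPT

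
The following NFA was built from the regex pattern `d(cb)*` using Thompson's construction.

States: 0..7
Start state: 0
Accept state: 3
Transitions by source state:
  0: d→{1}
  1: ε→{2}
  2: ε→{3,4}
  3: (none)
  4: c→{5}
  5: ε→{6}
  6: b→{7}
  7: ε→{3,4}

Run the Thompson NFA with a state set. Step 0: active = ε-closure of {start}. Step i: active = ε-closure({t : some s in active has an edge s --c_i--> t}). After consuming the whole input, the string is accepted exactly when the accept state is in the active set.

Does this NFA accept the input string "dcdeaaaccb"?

initial (ε-close {0}): {0}
'd' @ 1: {1,2,3,4}  ✓accept
'c' @ 2: {5,6}
'd' @ 3: {}  — dead — no transitions
rest 'eaaaccb' ignored (set empty)
after full input: {}  (accept=3 not in)

Answer: REJECT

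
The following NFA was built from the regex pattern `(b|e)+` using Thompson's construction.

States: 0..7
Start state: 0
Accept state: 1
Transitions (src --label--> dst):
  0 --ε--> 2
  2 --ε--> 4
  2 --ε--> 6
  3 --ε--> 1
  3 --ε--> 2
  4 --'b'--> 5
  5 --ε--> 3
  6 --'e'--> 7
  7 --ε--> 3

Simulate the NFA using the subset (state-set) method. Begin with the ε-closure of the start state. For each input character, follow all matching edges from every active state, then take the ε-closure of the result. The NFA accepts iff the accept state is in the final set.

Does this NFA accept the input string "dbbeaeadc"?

S₀ = ε-closure({0}) = {0,2,4,6}
'd' @ 1: {}  — dead — no transitions
rest 'bbeaeadc' ignored (set empty)
final: {}; accept 1 not in set

Answer: REJECT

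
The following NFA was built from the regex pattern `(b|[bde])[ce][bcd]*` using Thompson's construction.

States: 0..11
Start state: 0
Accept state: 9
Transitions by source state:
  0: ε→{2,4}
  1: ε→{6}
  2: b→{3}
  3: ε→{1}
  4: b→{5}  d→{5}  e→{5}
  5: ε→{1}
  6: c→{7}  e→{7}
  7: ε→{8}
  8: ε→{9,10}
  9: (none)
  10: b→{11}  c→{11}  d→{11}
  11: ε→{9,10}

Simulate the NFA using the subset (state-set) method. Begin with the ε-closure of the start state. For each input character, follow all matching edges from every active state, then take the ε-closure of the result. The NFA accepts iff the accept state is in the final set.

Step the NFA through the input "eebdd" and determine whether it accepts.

Answer: ACCEPT

Trace:
S₀ = ε-closure({0}) = {0,2,4}
'e' @ 1: {1,5,6}
'e' @ 2: {7,8,9,10}  [accepting]
'b' @ 3: {9,10,11}  [accepting]
'd' @ 4: {9,10,11}  [accepting]
'd' @ 5: {9,10,11}  [accepting]
end set {9,10,11} — state 9 in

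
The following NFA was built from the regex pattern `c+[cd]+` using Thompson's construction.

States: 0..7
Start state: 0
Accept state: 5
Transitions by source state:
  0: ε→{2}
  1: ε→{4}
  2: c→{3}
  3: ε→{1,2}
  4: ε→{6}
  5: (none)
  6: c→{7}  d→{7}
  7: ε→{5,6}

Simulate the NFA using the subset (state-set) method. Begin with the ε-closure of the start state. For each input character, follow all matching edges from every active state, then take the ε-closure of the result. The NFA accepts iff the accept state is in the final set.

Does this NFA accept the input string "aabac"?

start: ε-closure({0}) = {0,2}
'a' @ 1: {}  — dead — no transitions
rest 'abac' ignored (set empty)
final: {}; accept 5 not in set

Answer: REJECT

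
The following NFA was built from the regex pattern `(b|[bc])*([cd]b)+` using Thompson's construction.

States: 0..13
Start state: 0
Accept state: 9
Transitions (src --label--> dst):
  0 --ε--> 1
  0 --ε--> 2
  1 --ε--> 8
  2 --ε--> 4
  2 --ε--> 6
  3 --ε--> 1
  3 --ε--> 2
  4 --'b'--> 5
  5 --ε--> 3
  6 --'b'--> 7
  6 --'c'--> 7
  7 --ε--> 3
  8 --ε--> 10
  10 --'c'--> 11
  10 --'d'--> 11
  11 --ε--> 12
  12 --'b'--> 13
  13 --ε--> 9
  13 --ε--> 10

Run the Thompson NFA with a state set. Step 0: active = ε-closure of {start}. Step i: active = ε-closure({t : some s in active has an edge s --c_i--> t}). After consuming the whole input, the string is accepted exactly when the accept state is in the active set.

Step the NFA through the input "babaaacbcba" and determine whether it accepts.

initial (ε-close {0}): {0,1,2,4,6,8,10}
'b' @ 1: {1,2,3,4,5,6,7,8,10}
'a' @ 2: {}  — dead — no transitions
rest 'baaacbcba' ignored (set empty)
end set {} — state 9 not in

Answer: REJECT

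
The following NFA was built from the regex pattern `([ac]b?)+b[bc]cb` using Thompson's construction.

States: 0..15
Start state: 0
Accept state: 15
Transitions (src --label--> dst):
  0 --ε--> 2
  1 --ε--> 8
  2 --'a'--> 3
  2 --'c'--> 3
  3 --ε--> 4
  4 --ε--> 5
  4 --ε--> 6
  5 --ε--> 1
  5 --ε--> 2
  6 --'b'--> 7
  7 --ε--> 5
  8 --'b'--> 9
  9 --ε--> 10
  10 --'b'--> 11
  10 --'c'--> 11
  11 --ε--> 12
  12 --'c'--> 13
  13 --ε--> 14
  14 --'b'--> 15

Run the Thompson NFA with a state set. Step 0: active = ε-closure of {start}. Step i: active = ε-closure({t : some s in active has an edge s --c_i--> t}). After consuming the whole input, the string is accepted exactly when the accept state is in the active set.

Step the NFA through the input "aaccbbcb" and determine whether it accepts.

Answer: ACCEPT

Trace:
S₀ = ε-closure({0}) = {0,2}
'a' @ 1: {1,2,3,4,5,6,8}
'a' @ 2: {1,2,3,4,5,6,8}
'c' @ 3: {1,2,3,4,5,6,8}
'c' @ 4: {1,2,3,4,5,6,8}
'b' @ 5: {1,2,5,7,8,9,10}
'b' @ 6: {9,10,11,12}
'c' @ 7: {11,12,13,14}
'b' @ 8: {15}  [accepting]
after full input: {15}  (accept=15 in)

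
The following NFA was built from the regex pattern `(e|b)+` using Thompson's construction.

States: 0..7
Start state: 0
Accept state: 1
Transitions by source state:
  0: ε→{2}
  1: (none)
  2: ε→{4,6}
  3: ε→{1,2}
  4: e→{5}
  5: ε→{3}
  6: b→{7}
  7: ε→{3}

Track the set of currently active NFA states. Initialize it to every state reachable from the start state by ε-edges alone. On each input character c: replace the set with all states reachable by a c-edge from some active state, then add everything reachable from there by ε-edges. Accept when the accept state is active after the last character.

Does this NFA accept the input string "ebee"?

start: ε-closure({0}) = {0,2,4,6}
'e' @ 1: {1,2,3,4,5,6}  ✓accept
'b' @ 2: {1,2,3,4,6,7}  ✓accept
'e' @ 3: {1,2,3,4,5,6}  ✓accept
'e' @ 4: {1,2,3,4,5,6}  ✓accept
final: {1,2,3,4,5,6}; accept 1 in set

Answer: ACCEPT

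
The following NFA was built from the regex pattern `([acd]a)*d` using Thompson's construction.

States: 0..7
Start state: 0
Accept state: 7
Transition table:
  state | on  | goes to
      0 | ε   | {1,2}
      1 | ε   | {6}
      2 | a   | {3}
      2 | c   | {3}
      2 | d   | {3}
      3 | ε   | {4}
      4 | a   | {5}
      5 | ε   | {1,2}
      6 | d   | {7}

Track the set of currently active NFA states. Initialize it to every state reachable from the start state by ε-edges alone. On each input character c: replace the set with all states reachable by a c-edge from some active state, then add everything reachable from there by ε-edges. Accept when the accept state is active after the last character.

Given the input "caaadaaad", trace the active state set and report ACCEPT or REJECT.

initial (ε-close {0}): {0,1,2,6}
'c' @ 1: {3,4}
'a' @ 2: {1,2,5,6}
'a' @ 3: {3,4}
'a' @ 4: {1,2,5,6}
'd' @ 5: {3,4,7}  (accept∈set)
'a' @ 6: {1,2,5,6}
'a' @ 7: {3,4}
'a' @ 8: {1,2,5,6}
'd' @ 9: {3,4,7}  (accept∈set)
final: {3,4,7}; accept 7 in set

Answer: ACCEPT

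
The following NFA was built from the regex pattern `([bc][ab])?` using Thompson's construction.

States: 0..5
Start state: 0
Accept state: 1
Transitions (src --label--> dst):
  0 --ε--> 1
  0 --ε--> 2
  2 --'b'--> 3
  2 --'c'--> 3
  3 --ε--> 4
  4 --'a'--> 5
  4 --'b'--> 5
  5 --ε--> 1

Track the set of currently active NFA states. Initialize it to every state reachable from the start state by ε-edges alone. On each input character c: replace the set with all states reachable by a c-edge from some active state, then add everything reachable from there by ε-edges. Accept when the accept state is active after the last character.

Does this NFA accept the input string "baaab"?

S₀ = ε-closure({0}) = {0,1,2}
'b' @ 1: {3,4}
'a' @ 2: {1,5}  [accepting]
'a' @ 3: {}  — dead — no transitions
rest 'ab' ignored (set empty)
end set {} — state 1 not in

Answer: REJECT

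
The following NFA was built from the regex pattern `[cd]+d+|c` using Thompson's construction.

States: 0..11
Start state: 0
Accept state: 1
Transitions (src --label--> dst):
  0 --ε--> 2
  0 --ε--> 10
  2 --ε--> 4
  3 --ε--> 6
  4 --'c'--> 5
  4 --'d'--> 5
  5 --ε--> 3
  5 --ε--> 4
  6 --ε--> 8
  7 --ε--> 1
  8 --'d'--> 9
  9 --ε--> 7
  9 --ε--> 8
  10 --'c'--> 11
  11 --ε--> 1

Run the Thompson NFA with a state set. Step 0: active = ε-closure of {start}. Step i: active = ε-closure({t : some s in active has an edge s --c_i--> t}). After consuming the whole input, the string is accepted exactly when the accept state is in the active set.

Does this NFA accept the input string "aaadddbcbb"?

Answer: REJECT

Steps:
start: ε-closure({0}) = {0,2,4,10}
'a' @ 1: {}  — dead — no transitions
rest 'aadddbcbb' ignored (set empty)
after full input: {}  (accept=1 not in)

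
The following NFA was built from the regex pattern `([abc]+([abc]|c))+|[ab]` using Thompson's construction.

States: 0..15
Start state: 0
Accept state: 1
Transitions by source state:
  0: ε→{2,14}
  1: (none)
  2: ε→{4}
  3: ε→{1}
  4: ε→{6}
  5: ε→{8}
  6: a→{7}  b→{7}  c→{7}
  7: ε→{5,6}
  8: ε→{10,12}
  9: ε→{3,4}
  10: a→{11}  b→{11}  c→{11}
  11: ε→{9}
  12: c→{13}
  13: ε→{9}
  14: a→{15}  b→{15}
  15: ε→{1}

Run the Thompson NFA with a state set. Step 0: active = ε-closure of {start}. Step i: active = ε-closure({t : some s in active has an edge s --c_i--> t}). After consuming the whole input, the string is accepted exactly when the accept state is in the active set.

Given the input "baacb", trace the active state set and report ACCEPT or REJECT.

Answer: ACCEPT

Steps:
S₀ = ε-closure({0}) = {0,2,4,6,14}
'b' @ 1: {1,5,6,7,8,10,12,15}  (accept∈set)
'a' @ 2: {1,3,4,5,6,7,8,9,10,11,12}  (accept∈set)
'a' @ 3: {1,3,4,5,6,7,8,9,10,11,12}  (accept∈set)
'c' @ 4: {1,3,4,5,6,7,8,9,10,11,12,13}  (accept∈set)
'b' @ 5: {1,3,4,5,6,7,8,9,10,11,12}  (accept∈set)
final: {1,3,4,5,6,7,8,9,10,11,12}; accept 1 in set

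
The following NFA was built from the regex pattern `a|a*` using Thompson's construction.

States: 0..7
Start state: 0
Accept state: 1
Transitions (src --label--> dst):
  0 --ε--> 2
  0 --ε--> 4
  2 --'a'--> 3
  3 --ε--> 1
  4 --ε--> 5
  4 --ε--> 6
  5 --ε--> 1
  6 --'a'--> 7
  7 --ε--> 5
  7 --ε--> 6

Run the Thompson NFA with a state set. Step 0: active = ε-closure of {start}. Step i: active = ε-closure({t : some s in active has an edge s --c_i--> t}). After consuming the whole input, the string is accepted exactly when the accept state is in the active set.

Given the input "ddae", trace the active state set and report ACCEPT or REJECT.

Answer: REJECT

Derivation:
start: ε-closure({0}) = {0,1,2,4,5,6}
'd' @ 1: {}  — dead — no transitions
rest 'dae' ignored (set empty)
after full input: {}  (accept=1 not in)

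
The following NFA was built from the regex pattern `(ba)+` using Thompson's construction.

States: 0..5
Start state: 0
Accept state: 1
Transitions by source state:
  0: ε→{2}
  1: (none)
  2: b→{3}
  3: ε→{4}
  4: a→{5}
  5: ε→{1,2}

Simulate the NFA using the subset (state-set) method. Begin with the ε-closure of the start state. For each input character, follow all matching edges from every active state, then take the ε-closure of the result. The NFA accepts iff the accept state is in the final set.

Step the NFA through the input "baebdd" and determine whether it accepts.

Answer: REJECT

Steps:
S₀ = ε-closure({0}) = {0,2}
'b' @ 1: {3,4}
'a' @ 2: {1,2,5}  ✓accept
'e' @ 3: {}  — state set empty
rest 'bdd' ignored (set empty)
after full input: {}  (accept=1 not in)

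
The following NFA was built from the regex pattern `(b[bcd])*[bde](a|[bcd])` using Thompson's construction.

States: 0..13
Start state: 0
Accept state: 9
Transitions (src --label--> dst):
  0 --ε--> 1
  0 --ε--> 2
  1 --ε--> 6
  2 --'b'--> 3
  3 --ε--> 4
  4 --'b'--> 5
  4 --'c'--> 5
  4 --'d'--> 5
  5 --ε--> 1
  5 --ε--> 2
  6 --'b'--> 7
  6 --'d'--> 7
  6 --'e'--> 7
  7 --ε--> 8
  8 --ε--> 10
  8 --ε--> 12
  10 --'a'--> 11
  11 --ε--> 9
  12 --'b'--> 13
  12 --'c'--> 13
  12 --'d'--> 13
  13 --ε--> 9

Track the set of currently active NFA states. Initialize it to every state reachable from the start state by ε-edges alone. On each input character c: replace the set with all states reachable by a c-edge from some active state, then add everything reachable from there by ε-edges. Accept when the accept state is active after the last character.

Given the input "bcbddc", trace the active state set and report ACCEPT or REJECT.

Answer: ACCEPT

Steps:
initial (ε-close {0}): {0,1,2,6}
'b' @ 1: {3,4,7,8,10,12}
'c' @ 2: {1,2,5,6,9,13}  ✓accept
'b' @ 3: {3,4,7,8,10,12}
'd' @ 4: {1,2,5,6,9,13}  ✓accept
'd' @ 5: {7,8,10,12}
'c' @ 6: {9,13}  ✓accept
end set {9,13} — state 9 in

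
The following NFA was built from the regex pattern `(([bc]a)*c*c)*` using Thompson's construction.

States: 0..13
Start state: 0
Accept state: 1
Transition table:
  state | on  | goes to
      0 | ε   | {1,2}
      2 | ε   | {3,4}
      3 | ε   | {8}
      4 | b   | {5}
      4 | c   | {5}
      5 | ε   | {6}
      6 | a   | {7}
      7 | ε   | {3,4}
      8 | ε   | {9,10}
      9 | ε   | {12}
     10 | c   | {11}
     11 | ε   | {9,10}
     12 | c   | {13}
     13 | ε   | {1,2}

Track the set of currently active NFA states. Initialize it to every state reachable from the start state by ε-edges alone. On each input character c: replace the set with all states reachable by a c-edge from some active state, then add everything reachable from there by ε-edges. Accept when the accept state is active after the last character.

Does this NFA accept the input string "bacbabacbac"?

start: ε-closure({0}) = {0,1,2,3,4,8,9,10,12}
'b' @ 1: {5,6}
'a' @ 2: {3,4,7,8,9,10,12}
'c' @ 3: {1,2,3,4,5,6,8,9,10,11,12,13}  [accepting]
'b' @ 4: {5,6}
'a' @ 5: {3,4,7,8,9,10,12}
'b' @ 6: {5,6}
'a' @ 7: {3,4,7,8,9,10,12}
'c' @ 8: {1,2,3,4,5,6,8,9,10,11,12,13}  [accepting]
'b' @ 9: {5,6}
'a' @ 10: {3,4,7,8,9,10,12}
'c' @ 11: {1,2,3,4,5,6,8,9,10,11,12,13}  [accepting]
final: {1,2,3,4,5,6,8,9,10,11,12,13}; accept 1 in set

Answer: ACCEPT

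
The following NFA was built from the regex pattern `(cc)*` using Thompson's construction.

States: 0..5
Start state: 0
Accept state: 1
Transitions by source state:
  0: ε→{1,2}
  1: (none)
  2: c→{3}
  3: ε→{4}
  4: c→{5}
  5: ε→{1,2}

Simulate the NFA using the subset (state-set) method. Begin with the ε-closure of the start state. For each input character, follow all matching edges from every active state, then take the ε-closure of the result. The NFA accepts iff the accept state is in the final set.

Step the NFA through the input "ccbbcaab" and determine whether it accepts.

S₀ = ε-closure({0}) = {0,1,2}
'c' @ 1: {3,4}
'c' @ 2: {1,2,5}  (accept∈set)
'b' @ 3: {}  — no active states
rest 'bcaab' ignored (set empty)
final: {}; accept 1 not in set

Answer: REJECT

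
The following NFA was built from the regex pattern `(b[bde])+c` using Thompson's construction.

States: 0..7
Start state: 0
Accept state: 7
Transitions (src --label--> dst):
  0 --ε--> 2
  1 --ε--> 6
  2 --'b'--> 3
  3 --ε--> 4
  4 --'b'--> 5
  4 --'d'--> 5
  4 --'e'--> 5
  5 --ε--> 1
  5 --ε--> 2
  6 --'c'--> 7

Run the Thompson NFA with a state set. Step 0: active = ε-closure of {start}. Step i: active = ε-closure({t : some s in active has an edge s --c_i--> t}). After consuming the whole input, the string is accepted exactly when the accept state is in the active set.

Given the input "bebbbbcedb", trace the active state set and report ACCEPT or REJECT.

Answer: REJECT

Trace:
initial (ε-close {0}): {0,2}
'b' @ 1: {3,4}
'e' @ 2: {1,2,5,6}
'b' @ 3: {3,4}
'b' @ 4: {1,2,5,6}
'b' @ 5: {3,4}
'b' @ 6: {1,2,5,6}
'c' @ 7: {7}  [accepting]
'e' @ 8: {}  — state set empty
rest 'db' ignored (set empty)
final: {}; accept 7 not in set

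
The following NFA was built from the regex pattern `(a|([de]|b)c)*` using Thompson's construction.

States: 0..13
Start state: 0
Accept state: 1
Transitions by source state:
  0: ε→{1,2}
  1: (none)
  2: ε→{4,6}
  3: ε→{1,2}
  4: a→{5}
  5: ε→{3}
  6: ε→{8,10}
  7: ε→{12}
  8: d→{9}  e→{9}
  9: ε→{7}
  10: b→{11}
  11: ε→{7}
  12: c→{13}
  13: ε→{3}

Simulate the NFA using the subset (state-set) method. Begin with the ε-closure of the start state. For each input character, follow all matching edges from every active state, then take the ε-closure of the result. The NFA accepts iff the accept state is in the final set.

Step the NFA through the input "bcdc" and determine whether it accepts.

start: ε-closure({0}) = {0,1,2,4,6,8,10}
'b' @ 1: {7,11,12}
'c' @ 2: {1,2,3,4,6,8,10,13}  ✓accept
'd' @ 3: {7,9,12}
'c' @ 4: {1,2,3,4,6,8,10,13}  ✓accept
end set {1,2,3,4,6,8,10,13} — state 1 in

Answer: ACCEPT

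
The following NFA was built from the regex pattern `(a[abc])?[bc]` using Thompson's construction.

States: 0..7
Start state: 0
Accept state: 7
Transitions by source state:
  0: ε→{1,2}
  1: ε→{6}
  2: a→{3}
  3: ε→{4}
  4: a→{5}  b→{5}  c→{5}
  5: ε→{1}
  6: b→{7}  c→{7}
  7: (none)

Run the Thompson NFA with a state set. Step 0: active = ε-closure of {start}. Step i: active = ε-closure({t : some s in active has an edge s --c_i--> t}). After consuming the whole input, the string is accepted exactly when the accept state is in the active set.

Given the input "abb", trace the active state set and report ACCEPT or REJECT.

start: ε-closure({0}) = {0,1,2,6}
'a' @ 1: {3,4}
'b' @ 2: {1,5,6}
'b' @ 3: {7}  [accepting]
after full input: {7}  (accept=7 in)

Answer: ACCEPT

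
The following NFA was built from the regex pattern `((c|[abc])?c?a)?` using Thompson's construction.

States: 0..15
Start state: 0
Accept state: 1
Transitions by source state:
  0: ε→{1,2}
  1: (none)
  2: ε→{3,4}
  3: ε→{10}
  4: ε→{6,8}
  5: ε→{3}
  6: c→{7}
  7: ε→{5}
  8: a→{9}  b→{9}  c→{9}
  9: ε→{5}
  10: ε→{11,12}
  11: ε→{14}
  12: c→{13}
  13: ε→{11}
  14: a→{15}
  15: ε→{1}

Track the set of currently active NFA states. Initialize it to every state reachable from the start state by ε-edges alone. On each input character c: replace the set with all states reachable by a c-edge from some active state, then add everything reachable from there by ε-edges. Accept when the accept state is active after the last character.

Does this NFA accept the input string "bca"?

Answer: ACCEPT

Trace:
initial (ε-close {0}): {0,1,2,3,4,6,8,10,11,12,14}
'b' @ 1: {3,5,9,10,11,12,14}
'c' @ 2: {11,13,14}
'a' @ 3: {1,15}  ✓accept
end set {1,15} — state 1 in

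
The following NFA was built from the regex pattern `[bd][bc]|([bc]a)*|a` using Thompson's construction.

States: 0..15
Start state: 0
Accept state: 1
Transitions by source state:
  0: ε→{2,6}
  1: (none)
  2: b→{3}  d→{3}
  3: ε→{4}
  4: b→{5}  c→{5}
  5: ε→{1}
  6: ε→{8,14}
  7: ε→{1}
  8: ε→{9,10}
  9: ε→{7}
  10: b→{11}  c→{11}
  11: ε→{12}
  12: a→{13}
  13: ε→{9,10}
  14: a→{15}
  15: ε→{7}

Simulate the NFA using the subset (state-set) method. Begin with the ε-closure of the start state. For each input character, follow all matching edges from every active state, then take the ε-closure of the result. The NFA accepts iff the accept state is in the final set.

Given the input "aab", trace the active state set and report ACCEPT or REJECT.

Answer: REJECT

Trace:
initial (ε-close {0}): {0,1,2,6,7,8,9,10,14}
'a' @ 1: {1,7,15}  (accept∈set)
'a' @ 2: {}  — no active states
rest 'b' ignored (set empty)
after full input: {}  (accept=1 not in)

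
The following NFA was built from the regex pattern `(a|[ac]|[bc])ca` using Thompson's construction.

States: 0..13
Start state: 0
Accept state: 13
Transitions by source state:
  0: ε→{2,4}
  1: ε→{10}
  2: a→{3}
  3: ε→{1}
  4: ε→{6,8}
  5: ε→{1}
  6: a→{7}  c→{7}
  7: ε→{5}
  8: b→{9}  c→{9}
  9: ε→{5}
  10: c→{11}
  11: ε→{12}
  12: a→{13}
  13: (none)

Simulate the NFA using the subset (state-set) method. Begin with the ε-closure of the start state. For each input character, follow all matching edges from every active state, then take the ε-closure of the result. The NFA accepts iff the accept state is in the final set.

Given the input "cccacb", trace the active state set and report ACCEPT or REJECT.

start: ε-closure({0}) = {0,2,4,6,8}
'c' @ 1: {1,5,7,9,10}
'c' @ 2: {11,12}
'c' @ 3: {}  — dead — no transitions
rest 'acb' ignored (set empty)
final: {}; accept 13 not in set

Answer: REJECT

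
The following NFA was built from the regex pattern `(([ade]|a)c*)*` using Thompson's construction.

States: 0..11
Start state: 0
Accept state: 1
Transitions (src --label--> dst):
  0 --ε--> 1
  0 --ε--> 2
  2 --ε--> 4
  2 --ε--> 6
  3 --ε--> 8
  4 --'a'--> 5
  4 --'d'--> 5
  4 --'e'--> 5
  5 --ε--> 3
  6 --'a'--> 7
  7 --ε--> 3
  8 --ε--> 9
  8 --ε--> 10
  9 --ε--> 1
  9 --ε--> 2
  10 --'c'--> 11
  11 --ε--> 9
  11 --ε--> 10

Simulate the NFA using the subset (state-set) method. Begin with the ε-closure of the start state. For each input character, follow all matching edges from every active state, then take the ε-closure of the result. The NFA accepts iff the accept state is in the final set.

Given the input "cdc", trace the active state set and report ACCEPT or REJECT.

S₀ = ε-closure({0}) = {0,1,2,4,6}
'c' @ 1: {}  — dead — no transitions
rest 'dc' ignored (set empty)
after full input: {}  (accept=1 not in)

Answer: REJECT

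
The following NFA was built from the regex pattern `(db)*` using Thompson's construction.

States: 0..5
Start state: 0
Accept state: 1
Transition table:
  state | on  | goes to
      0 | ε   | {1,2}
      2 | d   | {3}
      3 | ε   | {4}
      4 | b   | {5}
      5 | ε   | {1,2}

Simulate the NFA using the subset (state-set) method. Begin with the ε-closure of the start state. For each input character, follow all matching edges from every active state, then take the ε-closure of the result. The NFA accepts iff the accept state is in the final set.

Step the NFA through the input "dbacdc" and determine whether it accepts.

Answer: REJECT

Derivation:
start: ε-closure({0}) = {0,1,2}
'd' @ 1: {3,4}
'b' @ 2: {1,2,5}  ✓accept
'a' @ 3: {}  — dead — no transitions
rest 'cdc' ignored (set empty)
end set {} — state 1 not in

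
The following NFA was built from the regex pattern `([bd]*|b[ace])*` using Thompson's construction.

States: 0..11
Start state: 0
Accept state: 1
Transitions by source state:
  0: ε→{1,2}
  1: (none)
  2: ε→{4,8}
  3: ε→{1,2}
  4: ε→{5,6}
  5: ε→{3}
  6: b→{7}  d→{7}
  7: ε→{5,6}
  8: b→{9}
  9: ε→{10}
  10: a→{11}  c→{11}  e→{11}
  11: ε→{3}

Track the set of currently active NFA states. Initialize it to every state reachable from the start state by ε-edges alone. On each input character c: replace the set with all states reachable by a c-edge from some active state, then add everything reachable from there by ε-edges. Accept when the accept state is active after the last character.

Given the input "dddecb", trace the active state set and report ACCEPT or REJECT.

start: ε-closure({0}) = {0,1,2,3,4,5,6,8}
'd' @ 1: {1,2,3,4,5,6,7,8}  [accepting]
'd' @ 2: {1,2,3,4,5,6,7,8}  [accepting]
'd' @ 3: {1,2,3,4,5,6,7,8}  [accepting]
'e' @ 4: {}  — state set empty
rest 'cb' ignored (set empty)
after full input: {}  (accept=1 not in)

Answer: REJECT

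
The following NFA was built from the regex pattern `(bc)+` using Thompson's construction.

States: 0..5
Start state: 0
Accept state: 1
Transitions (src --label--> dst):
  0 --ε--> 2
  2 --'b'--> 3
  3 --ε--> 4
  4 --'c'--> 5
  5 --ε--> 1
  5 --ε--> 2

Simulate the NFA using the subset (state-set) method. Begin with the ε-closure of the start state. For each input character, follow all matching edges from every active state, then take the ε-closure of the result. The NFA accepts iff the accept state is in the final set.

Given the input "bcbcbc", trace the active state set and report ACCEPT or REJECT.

Answer: ACCEPT

Steps:
S₀ = ε-closure({0}) = {0,2}
'b' @ 1: {3,4}
'c' @ 2: {1,2,5}  [accepting]
'b' @ 3: {3,4}
'c' @ 4: {1,2,5}  [accepting]
'b' @ 5: {3,4}
'c' @ 6: {1,2,5}  [accepting]
after full input: {1,2,5}  (accept=1 in)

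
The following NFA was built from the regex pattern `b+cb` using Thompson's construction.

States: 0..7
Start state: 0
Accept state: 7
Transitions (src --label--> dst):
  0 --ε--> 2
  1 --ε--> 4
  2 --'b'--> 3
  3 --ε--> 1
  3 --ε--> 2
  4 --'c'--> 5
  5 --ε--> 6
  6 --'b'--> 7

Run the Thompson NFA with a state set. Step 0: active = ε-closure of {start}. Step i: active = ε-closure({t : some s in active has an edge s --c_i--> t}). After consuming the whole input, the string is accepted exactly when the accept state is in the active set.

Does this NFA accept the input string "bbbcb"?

Answer: ACCEPT

Trace:
S₀ = ε-closure({0}) = {0,2}
'b' @ 1: {1,2,3,4}
'b' @ 2: {1,2,3,4}
'b' @ 3: {1,2,3,4}
'c' @ 4: {5,6}
'b' @ 5: {7}  ✓accept
final: {7}; accept 7 in set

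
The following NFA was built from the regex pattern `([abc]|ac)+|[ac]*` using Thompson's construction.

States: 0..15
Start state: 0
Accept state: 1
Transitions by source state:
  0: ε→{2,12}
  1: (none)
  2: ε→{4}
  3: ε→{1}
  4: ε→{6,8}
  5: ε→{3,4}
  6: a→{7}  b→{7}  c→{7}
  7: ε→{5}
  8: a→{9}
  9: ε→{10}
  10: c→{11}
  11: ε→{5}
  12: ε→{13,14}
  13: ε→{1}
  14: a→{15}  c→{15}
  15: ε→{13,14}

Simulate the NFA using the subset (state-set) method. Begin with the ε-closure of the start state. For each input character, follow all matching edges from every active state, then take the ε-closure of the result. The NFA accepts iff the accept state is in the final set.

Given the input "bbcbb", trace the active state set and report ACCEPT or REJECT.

Answer: ACCEPT

Steps:
start: ε-closure({0}) = {0,1,2,4,6,8,12,13,14}
'b' @ 1: {1,3,4,5,6,7,8}  ✓accept
'b' @ 2: {1,3,4,5,6,7,8}  ✓accept
'c' @ 3: {1,3,4,5,6,7,8}  ✓accept
'b' @ 4: {1,3,4,5,6,7,8}  ✓accept
'b' @ 5: {1,3,4,5,6,7,8}  ✓accept
after full input: {1,3,4,5,6,7,8}  (accept=1 in)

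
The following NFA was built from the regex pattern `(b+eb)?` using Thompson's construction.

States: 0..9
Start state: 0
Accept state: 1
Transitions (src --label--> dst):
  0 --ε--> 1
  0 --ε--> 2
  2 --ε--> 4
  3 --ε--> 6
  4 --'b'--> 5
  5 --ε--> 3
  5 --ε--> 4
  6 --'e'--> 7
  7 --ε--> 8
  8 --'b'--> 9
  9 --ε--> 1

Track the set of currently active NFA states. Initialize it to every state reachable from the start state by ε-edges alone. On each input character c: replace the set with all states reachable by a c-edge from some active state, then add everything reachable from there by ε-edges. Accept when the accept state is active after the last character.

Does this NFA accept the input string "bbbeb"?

initial (ε-close {0}): {0,1,2,4}
'b' @ 1: {3,4,5,6}
'b' @ 2: {3,4,5,6}
'b' @ 3: {3,4,5,6}
'e' @ 4: {7,8}
'b' @ 5: {1,9}  (accept∈set)
after full input: {1,9}  (accept=1 in)

Answer: ACCEPT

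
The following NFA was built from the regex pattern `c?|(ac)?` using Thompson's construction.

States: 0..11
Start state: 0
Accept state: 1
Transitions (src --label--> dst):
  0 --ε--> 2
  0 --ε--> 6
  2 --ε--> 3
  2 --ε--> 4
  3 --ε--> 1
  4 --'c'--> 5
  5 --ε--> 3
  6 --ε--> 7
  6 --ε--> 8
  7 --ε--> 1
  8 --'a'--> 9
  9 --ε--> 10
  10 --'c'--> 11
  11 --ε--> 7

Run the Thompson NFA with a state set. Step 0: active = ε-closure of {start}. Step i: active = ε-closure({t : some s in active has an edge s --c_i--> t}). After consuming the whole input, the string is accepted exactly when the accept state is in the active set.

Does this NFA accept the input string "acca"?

S₀ = ε-closure({0}) = {0,1,2,3,4,6,7,8}
'a' @ 1: {9,10}
'c' @ 2: {1,7,11}  [accepting]
'c' @ 3: {}  — dead — no transitions
rest 'a' ignored (set empty)
final: {}; accept 1 not in set

Answer: REJECT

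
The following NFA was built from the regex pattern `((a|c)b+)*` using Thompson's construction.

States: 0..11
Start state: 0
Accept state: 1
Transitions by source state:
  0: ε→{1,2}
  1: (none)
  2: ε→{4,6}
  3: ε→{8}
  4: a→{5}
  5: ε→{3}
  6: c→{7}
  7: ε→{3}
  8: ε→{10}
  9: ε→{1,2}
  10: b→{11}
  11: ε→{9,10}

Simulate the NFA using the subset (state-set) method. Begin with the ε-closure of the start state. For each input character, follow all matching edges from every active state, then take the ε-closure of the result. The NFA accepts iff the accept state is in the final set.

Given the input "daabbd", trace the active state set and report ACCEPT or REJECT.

S₀ = ε-closure({0}) = {0,1,2,4,6}
'd' @ 1: {}  — no active states
rest 'aabbd' ignored (set empty)
after full input: {}  (accept=1 not in)

Answer: REJECT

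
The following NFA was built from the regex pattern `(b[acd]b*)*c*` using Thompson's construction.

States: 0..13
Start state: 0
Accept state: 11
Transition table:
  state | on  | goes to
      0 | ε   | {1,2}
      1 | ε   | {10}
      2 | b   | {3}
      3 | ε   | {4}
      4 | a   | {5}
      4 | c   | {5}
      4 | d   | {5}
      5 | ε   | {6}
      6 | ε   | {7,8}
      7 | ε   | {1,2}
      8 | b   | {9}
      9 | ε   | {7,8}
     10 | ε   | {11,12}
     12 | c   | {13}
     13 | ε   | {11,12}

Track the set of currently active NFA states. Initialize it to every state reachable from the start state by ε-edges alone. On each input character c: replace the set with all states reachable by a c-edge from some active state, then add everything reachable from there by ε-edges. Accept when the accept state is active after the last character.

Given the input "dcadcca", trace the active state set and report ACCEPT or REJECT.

Answer: REJECT

Steps:
initial (ε-close {0}): {0,1,2,10,11,12}
'd' @ 1: {}  — dead — no transitions
rest 'cadcca' ignored (set empty)
final: {}; accept 11 not in set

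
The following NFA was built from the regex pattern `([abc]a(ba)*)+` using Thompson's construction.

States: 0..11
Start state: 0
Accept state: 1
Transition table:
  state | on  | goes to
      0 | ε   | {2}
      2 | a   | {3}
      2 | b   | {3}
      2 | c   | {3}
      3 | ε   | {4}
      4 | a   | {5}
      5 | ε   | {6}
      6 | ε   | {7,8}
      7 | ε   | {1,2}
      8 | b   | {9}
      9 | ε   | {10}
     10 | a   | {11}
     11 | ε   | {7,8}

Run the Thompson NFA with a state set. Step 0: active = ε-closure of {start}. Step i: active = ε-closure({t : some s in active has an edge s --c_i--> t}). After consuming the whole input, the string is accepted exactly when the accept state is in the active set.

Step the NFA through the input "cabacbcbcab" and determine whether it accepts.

Answer: REJECT

Trace:
start: ε-closure({0}) = {0,2}
'c' @ 1: {3,4}
'a' @ 2: {1,2,5,6,7,8}  [accepting]
'b' @ 3: {3,4,9,10}
'a' @ 4: {1,2,5,6,7,8,11}  [accepting]
'c' @ 5: {3,4}
'b' @ 6: {}  — no active states
rest 'cbcab' ignored (set empty)
final: {}; accept 1 not in set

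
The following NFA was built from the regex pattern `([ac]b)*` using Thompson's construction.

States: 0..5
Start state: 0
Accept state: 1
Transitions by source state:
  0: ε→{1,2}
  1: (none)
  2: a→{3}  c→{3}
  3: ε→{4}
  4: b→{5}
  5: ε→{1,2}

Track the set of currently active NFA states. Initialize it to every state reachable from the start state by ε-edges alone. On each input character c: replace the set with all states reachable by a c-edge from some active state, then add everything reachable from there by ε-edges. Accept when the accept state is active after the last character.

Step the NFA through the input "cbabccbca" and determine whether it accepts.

S₀ = ε-closure({0}) = {0,1,2}
'c' @ 1: {3,4}
'b' @ 2: {1,2,5}  [accepting]
'a' @ 3: {3,4}
'b' @ 4: {1,2,5}  [accepting]
'c' @ 5: {3,4}
'c' @ 6: {}  — dead — no transitions
rest 'bca' ignored (set empty)
after full input: {}  (accept=1 not in)

Answer: REJECT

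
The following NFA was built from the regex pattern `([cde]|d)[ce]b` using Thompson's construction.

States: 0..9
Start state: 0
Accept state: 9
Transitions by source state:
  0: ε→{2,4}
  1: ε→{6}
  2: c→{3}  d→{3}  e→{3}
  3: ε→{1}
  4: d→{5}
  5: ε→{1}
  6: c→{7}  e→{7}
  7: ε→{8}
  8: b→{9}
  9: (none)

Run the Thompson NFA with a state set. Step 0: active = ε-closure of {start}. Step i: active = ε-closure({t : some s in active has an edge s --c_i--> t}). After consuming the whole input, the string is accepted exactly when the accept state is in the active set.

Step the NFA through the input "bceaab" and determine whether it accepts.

Answer: REJECT

Derivation:
initial (ε-close {0}): {0,2,4}
'b' @ 1: {}  — no active states
rest 'ceaab' ignored (set empty)
final: {}; accept 9 not in set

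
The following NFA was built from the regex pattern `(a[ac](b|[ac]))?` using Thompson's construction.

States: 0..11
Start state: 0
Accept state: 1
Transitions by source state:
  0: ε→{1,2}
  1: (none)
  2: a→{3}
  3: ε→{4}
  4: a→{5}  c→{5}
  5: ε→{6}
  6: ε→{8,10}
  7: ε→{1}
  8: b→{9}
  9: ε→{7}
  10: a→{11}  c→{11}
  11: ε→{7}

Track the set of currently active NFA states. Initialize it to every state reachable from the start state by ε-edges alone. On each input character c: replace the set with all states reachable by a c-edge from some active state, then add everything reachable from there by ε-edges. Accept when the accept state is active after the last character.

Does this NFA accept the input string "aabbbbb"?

Answer: REJECT

Trace:
initial (ε-close {0}): {0,1,2}
'a' @ 1: {3,4}
'a' @ 2: {5,6,8,10}
'b' @ 3: {1,7,9}  ✓accept
'b' @ 4: {}  — dead — no transitions
rest 'bbb' ignored (set empty)
after full input: {}  (accept=1 not in)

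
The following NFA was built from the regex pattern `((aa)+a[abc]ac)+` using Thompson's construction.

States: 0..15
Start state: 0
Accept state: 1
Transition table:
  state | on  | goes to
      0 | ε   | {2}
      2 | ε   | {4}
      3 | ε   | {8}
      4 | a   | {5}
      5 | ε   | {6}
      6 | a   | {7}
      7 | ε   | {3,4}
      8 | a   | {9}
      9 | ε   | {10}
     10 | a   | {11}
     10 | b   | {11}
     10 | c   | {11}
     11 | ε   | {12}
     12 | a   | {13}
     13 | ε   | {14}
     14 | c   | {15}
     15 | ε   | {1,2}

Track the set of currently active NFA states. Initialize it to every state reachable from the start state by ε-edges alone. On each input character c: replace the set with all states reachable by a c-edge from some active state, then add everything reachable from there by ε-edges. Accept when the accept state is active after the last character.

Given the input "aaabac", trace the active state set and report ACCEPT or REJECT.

S₀ = ε-closure({0}) = {0,2,4}
'a' @ 1: {5,6}
'a' @ 2: {3,4,7,8}
'a' @ 3: {5,6,9,10}
'b' @ 4: {11,12}
'a' @ 5: {13,14}
'c' @ 6: {1,2,4,15}  [accepting]
after full input: {1,2,4,15}  (accept=1 in)

Answer: ACCEPT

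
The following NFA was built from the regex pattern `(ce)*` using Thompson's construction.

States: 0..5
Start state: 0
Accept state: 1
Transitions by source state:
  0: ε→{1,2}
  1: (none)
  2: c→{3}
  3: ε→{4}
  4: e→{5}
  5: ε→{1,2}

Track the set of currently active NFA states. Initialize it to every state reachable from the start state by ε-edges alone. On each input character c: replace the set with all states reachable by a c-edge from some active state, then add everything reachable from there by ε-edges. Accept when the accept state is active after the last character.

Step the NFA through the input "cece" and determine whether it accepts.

Answer: ACCEPT

Derivation:
initial (ε-close {0}): {0,1,2}
'c' @ 1: {3,4}
'e' @ 2: {1,2,5}  [accepting]
'c' @ 3: {3,4}
'e' @ 4: {1,2,5}  [accepting]
after full input: {1,2,5}  (accept=1 in)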